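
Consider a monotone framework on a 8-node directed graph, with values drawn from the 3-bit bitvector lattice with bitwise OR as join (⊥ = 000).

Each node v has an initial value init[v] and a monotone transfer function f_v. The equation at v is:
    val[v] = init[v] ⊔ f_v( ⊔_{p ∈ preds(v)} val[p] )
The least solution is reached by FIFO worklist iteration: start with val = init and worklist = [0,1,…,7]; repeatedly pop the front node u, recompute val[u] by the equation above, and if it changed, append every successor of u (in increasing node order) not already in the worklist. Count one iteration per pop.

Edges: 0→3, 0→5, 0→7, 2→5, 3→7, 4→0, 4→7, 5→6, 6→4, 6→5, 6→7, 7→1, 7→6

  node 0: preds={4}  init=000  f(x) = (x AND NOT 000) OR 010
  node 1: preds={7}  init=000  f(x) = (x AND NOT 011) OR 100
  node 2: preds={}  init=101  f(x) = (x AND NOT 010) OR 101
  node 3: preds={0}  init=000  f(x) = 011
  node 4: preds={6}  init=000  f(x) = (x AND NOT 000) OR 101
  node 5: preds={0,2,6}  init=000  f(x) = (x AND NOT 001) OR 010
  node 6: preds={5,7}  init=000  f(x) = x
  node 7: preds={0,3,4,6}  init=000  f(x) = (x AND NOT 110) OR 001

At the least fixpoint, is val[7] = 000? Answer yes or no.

no

Worklist (18 pops):
  #1 pop 0: in=000 → 010 (was 000); enqueue []
  #2 pop 1: in=000 → 100 (was 000); enqueue []
  #3 pop 2: in=000 → 101 (no change)
  #4 pop 3: in=010 → 011 (was 000); enqueue []
  #5 pop 4: in=000 → 101 (was 000); enqueue [0]
  #6 pop 5: in=111 → 110 (was 000); enqueue []
  #7 pop 6: in=110 → 110 (was 000); enqueue [4,5]
  #8 pop 7: in=111 → 001 (was 000); enqueue [1,6]
  #9 pop 0: in=101 → 111 (was 010); enqueue [3,7]
  #10 pop 4: in=110 → 111 (was 101); enqueue [0]
  #11 pop 5: in=111 → 110 (no change)
  #12 pop 1: in=001 → 100 (no change)
  #13 pop 6: in=111 → 111 (was 110); enqueue [4,5]
  #14 pop 3: in=111 → 011 (no change)
  #15 pop 7: in=111 → 001 (no change)
  #16 pop 0: in=111 → 111 (no change)
  #17 pop 4: in=111 → 111 (no change)
  #18 pop 5: in=111 → 110 (no change)

Fixpoint:
  val[0] = 111
  val[1] = 100
  val[2] = 101
  val[3] = 011
  val[4] = 111
  val[5] = 110
  val[6] = 111
  val[7] = 001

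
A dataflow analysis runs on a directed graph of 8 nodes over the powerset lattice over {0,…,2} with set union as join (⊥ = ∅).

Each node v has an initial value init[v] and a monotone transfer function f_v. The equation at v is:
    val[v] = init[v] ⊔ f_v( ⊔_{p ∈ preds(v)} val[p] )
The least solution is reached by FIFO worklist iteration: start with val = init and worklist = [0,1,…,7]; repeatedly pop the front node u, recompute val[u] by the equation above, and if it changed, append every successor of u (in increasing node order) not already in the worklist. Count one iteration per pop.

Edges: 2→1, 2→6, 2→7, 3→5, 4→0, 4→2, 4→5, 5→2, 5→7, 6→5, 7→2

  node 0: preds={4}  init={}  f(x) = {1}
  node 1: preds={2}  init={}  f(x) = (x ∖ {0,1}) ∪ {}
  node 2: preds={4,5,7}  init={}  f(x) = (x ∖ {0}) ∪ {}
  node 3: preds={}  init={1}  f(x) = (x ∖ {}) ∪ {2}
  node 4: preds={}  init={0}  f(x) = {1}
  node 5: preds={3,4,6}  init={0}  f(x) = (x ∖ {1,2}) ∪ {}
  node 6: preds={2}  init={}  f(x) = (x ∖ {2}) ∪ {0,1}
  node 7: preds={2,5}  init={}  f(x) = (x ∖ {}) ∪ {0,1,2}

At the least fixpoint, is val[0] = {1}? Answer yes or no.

yes

Trace (14 dequeues):
  [1] u=0 | in {0} | out {1} | prev {} | push {}
  [2] u=1 | in {} | out {} | ==
  [3] u=2 | in {0} | out {} | ==
  [4] u=3 | in {} | out {1,2} | prev {1} | push {}
  [5] u=4 | in {} | out {0,1} | prev {0} | push {0,2}
  [6] u=5 | in {0,1,2} | out {0} | ==
  [7] u=6 | in {} | out {0,1} | prev {} | push {5}
  [8] u=7 | in {0} | out {0,1,2} | prev {} | push {}
  [9] u=0 | in {0,1} | out {1} | ==
  [10] u=2 | in {0,1,2} | out {1,2} | prev {} | push {1,6,7}
  [11] u=5 | in {0,1,2} | out {0} | ==
  [12] u=1 | in {1,2} | out {2} | prev {} | push {}
  [13] u=6 | in {1,2} | out {0,1} | ==
  [14] u=7 | in {0,1,2} | out {0,1,2} | ==

Converged values:
  [0] {1}
  [1] {2}
  [2] {1,2}
  [3] {1,2}
  [4] {0,1}
  [5] {0}
  [6] {0,1}
  [7] {0,1,2}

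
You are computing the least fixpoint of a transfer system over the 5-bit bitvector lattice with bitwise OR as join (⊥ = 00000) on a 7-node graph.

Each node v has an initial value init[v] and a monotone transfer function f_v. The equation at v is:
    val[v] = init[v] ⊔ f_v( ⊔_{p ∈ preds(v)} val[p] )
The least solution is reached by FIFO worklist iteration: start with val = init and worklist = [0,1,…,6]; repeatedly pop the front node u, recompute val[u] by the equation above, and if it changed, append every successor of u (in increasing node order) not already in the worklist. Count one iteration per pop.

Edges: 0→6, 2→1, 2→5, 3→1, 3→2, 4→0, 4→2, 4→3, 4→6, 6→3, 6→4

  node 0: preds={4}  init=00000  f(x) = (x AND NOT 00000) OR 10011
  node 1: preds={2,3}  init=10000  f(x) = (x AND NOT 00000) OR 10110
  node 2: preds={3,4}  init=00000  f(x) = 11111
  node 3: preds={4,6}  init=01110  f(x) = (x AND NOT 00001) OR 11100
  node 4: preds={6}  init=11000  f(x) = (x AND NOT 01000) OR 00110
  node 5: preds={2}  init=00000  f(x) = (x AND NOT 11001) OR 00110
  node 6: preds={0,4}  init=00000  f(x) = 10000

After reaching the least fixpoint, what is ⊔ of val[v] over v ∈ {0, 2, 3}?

Iteration log — 13 steps:
  step 1. node 0  ⊔preds=11000  new=11011  old=00000  +wl: 
  step 2. node 1  ⊔preds=01110  new=11110  old=10000  +wl: 
  step 3. node 2  ⊔preds=11110  new=11111  old=00000  +wl: 1
  step 4. node 3  ⊔preds=11000  new=11110  old=01110  +wl: 2
  step 5. node 4  ⊔preds=00000  new=11110  old=11000  +wl: 0,3
  step 6. node 5  ⊔preds=11111  new=00110  old=00000  +wl: 
  step 7. node 6  ⊔preds=11111  new=10000  old=00000  +wl: 4
  step 8. node 1  ⊔preds=11111  new=11111  old=11110  +wl: 
  step 9. node 2  ⊔preds=11110  new=11111  stable
  step 10. node 0  ⊔preds=11110  new=11111  old=11011  +wl: 6
  step 11. node 3  ⊔preds=11110  new=11110  stable
  step 12. node 4  ⊔preds=10000  new=11110  stable
  step 13. node 6  ⊔preds=11111  new=10000  stable

Least fixpoint reached:
  node 0: 11111
  node 1: 11111
  node 2: 11111
  node 3: 11110
  node 4: 11110
  node 5: 00110
  node 6: 10000

11111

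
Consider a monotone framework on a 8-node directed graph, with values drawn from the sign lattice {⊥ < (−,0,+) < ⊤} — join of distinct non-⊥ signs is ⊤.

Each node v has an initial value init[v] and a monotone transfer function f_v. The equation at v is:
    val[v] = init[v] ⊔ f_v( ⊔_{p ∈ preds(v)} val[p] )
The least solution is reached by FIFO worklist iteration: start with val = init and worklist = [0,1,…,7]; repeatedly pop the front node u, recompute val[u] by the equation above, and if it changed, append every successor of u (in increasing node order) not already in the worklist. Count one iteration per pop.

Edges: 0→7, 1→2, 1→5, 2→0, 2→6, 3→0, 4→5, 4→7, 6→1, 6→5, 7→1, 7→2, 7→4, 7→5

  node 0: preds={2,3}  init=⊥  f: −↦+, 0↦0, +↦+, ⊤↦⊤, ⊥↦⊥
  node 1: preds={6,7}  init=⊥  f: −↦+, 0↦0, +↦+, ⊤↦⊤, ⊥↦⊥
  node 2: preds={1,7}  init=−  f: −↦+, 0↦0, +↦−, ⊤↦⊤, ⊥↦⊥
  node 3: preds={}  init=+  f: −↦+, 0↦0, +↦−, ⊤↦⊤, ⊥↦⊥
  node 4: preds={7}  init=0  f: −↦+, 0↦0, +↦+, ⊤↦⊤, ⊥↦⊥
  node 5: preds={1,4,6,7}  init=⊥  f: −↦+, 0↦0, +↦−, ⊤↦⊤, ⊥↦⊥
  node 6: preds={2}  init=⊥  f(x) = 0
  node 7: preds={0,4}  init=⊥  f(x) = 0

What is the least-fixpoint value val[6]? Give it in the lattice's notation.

0

Iteration log — 14 steps:
  step 1. node 0  ⊔preds=⊤  new=⊤  old=⊥  +wl: 
  step 2. node 1  ⊔preds=⊥  new=⊥  stable
  step 3. node 2  ⊔preds=⊥  new=−  stable
  step 4. node 3  ⊔preds=⊥  new=+  stable
  step 5. node 4  ⊔preds=⊥  new=0  stable
  step 6. node 5  ⊔preds=0  new=0  old=⊥  +wl: 
  step 7. node 6  ⊔preds=−  new=0  old=⊥  +wl: 1,5
  step 8. node 7  ⊔preds=⊤  new=0  old=⊥  +wl: 2,4
  step 9. node 1  ⊔preds=0  new=0  old=⊥  +wl: 
  step 10. node 5  ⊔preds=0  new=0  stable
  step 11. node 2  ⊔preds=0  new=⊤  old=−  +wl: 0,6
  step 12. node 4  ⊔preds=0  new=0  stable
  step 13. node 0  ⊔preds=⊤  new=⊤  stable
  step 14. node 6  ⊔preds=⊤  new=0  stable

Least fixpoint reached:
  node 0: ⊤
  node 1: 0
  node 2: ⊤
  node 3: +
  node 4: 0
  node 5: 0
  node 6: 0
  node 7: 0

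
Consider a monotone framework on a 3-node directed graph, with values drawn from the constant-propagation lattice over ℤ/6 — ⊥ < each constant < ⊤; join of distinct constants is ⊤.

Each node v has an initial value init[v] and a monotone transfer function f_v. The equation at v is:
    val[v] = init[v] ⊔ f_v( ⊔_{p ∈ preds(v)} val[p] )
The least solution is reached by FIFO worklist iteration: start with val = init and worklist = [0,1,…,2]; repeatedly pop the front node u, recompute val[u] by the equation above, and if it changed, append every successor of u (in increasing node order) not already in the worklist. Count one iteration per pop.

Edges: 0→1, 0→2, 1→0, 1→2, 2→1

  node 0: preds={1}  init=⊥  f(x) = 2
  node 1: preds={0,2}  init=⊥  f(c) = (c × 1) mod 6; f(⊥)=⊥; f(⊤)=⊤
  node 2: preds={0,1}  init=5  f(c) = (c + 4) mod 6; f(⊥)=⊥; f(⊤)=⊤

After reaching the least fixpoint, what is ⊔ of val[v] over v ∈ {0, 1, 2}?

⊤

Trace (5 dequeues):
  [1] u=0 | in ⊥ | out 2 | prev ⊥ | push {}
  [2] u=1 | in ⊤ | out ⊤ | prev ⊥ | push {0}
  [3] u=2 | in ⊤ | out ⊤ | prev 5 | push {1}
  [4] u=0 | in ⊤ | out 2 | ==
  [5] u=1 | in ⊤ | out ⊤ | ==

Converged values:
  [0] 2
  [1] ⊤
  [2] ⊤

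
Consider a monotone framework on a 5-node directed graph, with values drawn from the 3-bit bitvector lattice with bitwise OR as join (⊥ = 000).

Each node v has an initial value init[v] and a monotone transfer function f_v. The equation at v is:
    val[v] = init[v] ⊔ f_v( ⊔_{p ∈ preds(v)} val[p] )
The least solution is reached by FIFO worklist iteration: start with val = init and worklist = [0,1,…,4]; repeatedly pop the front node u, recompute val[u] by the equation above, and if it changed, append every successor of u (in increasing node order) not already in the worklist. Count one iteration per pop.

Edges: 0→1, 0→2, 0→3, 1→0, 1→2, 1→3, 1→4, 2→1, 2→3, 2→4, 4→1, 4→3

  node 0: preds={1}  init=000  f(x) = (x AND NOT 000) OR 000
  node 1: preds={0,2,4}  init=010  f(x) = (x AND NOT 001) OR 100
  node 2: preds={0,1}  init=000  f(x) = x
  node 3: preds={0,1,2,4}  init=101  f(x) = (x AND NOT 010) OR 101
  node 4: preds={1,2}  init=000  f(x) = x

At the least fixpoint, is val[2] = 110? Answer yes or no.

Iteration log — 9 steps:
  step 1. node 0  ⊔preds=010  new=010  old=000  +wl: 
  step 2. node 1  ⊔preds=010  new=110  old=010  +wl: 0
  step 3. node 2  ⊔preds=110  new=110  old=000  +wl: 1
  step 4. node 3  ⊔preds=110  new=101  stable
  step 5. node 4  ⊔preds=110  new=110  old=000  +wl: 3
  step 6. node 0  ⊔preds=110  new=110  old=010  +wl: 2
  step 7. node 1  ⊔preds=110  new=110  stable
  step 8. node 3  ⊔preds=110  new=101  stable
  step 9. node 2  ⊔preds=110  new=110  stable

Least fixpoint reached:
  node 0: 110
  node 1: 110
  node 2: 110
  node 3: 101
  node 4: 110

yes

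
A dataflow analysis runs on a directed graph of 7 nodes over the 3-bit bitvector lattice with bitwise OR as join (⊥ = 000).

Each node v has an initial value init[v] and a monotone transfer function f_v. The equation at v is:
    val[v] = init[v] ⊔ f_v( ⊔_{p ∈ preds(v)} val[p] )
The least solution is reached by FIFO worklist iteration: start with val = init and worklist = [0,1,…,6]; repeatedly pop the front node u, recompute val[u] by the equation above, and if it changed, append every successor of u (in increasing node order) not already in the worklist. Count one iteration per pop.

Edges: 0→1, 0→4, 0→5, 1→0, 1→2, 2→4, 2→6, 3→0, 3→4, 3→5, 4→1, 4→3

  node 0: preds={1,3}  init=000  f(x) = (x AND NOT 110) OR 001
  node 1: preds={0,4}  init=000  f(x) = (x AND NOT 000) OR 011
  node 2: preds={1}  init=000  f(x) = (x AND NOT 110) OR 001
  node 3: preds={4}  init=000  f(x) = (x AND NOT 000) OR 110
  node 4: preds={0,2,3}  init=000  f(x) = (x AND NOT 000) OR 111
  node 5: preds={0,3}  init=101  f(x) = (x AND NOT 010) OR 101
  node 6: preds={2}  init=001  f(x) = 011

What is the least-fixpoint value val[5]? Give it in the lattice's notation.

Worklist (14 pops):
  #1 pop 0: in=000 → 001 (was 000); enqueue []
  #2 pop 1: in=001 → 011 (was 000); enqueue [0]
  #3 pop 2: in=011 → 001 (was 000); enqueue []
  #4 pop 3: in=000 → 110 (was 000); enqueue []
  #5 pop 4: in=111 → 111 (was 000); enqueue [1,3]
  #6 pop 5: in=111 → 101 (no change)
  #7 pop 6: in=001 → 011 (was 001); enqueue []
  #8 pop 0: in=111 → 001 (no change)
  #9 pop 1: in=111 → 111 (was 011); enqueue [0,2]
  #10 pop 3: in=111 → 111 (was 110); enqueue [4,5]
  #11 pop 0: in=111 → 001 (no change)
  #12 pop 2: in=111 → 001 (no change)
  #13 pop 4: in=111 → 111 (no change)
  #14 pop 5: in=111 → 101 (no change)

Fixpoint:
  val[0] = 001
  val[1] = 111
  val[2] = 001
  val[3] = 111
  val[4] = 111
  val[5] = 101
  val[6] = 011

101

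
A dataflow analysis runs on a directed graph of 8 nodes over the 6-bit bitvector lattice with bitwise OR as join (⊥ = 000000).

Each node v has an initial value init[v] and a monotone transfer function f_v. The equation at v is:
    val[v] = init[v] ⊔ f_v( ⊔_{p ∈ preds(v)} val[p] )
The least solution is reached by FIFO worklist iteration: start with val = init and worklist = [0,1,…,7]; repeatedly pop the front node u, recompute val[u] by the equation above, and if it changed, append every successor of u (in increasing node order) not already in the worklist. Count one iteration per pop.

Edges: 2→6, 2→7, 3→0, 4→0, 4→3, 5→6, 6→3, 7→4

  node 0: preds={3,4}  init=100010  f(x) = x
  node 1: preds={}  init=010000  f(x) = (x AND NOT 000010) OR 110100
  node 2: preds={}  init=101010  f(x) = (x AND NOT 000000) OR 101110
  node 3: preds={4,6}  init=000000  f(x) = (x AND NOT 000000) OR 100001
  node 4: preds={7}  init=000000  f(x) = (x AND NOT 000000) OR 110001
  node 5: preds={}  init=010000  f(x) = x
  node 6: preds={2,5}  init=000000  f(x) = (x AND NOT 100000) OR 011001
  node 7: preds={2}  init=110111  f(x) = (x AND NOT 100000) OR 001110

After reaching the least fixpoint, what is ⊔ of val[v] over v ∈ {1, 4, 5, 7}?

111111

Trace (13 dequeues):
  [1] u=0 | in 000000 | out 100010 | ==
  [2] u=1 | in 000000 | out 110100 | prev 010000 | push {}
  [3] u=2 | in 000000 | out 101110 | prev 101010 | push {}
  [4] u=3 | in 000000 | out 100001 | prev 000000 | push {0}
  [5] u=4 | in 110111 | out 110111 | prev 000000 | push {3}
  [6] u=5 | in 000000 | out 010000 | ==
  [7] u=6 | in 111110 | out 011111 | prev 000000 | push {}
  [8] u=7 | in 101110 | out 111111 | prev 110111 | push {4}
  [9] u=0 | in 110111 | out 110111 | prev 100010 | push {}
  [10] u=3 | in 111111 | out 111111 | prev 100001 | push {0}
  [11] u=4 | in 111111 | out 111111 | prev 110111 | push {3}
  [12] u=0 | in 111111 | out 111111 | prev 110111 | push {}
  [13] u=3 | in 111111 | out 111111 | ==

Converged values:
  [0] 111111
  [1] 110100
  [2] 101110
  [3] 111111
  [4] 111111
  [5] 010000
  [6] 011111
  [7] 111111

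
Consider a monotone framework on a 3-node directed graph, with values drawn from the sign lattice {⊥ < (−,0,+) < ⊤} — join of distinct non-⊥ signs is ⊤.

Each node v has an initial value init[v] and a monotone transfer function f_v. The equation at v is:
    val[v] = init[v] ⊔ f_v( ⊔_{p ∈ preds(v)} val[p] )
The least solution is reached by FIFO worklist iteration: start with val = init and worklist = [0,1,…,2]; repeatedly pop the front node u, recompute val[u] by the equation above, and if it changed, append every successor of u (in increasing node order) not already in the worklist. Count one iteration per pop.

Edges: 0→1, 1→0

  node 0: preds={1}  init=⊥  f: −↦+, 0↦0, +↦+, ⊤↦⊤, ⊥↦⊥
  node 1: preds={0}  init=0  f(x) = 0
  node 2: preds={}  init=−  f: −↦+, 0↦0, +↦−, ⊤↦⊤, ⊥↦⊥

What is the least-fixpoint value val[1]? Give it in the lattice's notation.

Trace (3 dequeues):
  [1] u=0 | in 0 | out 0 | prev ⊥ | push {}
  [2] u=1 | in 0 | out 0 | ==
  [3] u=2 | in ⊥ | out − | ==

Converged values:
  [0] 0
  [1] 0
  [2] −

0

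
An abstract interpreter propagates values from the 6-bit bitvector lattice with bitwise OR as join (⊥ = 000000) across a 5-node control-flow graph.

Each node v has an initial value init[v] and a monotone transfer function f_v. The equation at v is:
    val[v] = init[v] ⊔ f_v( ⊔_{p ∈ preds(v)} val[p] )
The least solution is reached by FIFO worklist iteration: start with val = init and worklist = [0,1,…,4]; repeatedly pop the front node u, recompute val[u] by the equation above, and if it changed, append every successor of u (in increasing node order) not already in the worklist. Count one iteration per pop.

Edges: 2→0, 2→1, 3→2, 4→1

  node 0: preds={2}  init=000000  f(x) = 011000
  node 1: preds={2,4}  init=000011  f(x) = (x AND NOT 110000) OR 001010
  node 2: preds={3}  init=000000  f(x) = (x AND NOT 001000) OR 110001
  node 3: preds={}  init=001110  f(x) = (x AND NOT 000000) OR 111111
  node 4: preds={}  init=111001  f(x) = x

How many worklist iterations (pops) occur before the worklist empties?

Iteration log — 8 steps:
  step 1. node 0  ⊔preds=000000  new=011000  old=000000  +wl: 
  step 2. node 1  ⊔preds=111001  new=001011  old=000011  +wl: 
  step 3. node 2  ⊔preds=001110  new=110111  old=000000  +wl: 0,1
  step 4. node 3  ⊔preds=000000  new=111111  old=001110  +wl: 2
  step 5. node 4  ⊔preds=000000  new=111001  stable
  step 6. node 0  ⊔preds=110111  new=011000  stable
  step 7. node 1  ⊔preds=111111  new=001111  old=001011  +wl: 
  step 8. node 2  ⊔preds=111111  new=110111  stable

Least fixpoint reached:
  node 0: 011000
  node 1: 001111
  node 2: 110111
  node 3: 111111
  node 4: 111001

8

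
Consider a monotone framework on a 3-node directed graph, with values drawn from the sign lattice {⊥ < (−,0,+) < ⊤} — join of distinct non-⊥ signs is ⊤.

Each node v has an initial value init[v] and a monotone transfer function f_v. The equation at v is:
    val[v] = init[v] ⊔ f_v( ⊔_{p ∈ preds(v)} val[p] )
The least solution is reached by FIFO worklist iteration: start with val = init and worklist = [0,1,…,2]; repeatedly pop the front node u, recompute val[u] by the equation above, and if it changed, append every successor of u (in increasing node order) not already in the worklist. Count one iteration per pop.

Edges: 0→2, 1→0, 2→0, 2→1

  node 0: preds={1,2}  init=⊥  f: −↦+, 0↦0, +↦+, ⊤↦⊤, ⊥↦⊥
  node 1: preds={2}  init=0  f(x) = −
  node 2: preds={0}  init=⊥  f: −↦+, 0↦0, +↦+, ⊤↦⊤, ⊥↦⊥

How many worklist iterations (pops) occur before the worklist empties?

8

Iteration log — 8 steps:
  step 1. node 0  ⊔preds=0  new=0  old=⊥  +wl: 
  step 2. node 1  ⊔preds=⊥  new=⊤  old=0  +wl: 0
  step 3. node 2  ⊔preds=0  new=0  old=⊥  +wl: 1
  step 4. node 0  ⊔preds=⊤  new=⊤  old=0  +wl: 2
  step 5. node 1  ⊔preds=0  new=⊤  stable
  step 6. node 2  ⊔preds=⊤  new=⊤  old=0  +wl: 0,1
  step 7. node 0  ⊔preds=⊤  new=⊤  stable
  step 8. node 1  ⊔preds=⊤  new=⊤  stable

Least fixpoint reached:
  node 0: ⊤
  node 1: ⊤
  node 2: ⊤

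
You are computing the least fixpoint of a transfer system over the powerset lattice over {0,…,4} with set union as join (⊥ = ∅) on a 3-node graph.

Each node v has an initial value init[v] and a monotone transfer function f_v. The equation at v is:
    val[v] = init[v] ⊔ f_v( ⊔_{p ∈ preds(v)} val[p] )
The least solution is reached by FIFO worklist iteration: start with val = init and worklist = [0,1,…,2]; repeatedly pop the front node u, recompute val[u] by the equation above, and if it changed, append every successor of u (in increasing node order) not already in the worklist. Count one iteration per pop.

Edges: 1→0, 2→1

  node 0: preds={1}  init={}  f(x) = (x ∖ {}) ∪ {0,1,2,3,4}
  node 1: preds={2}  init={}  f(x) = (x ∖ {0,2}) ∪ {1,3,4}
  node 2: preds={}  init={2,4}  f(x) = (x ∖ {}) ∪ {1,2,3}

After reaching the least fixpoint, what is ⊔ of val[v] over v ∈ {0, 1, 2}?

Worklist (5 pops):
  #1 pop 0: in={} → {0,1,2,3,4} (was {}); enqueue []
  #2 pop 1: in={2,4} → {1,3,4} (was {}); enqueue [0]
  #3 pop 2: in={} → {1,2,3,4} (was {2,4}); enqueue [1]
  #4 pop 0: in={1,3,4} → {0,1,2,3,4} (no change)
  #5 pop 1: in={1,2,3,4} → {1,3,4} (no change)

Fixpoint:
  val[0] = {0,1,2,3,4}
  val[1] = {1,3,4}
  val[2] = {1,2,3,4}

{0,1,2,3,4}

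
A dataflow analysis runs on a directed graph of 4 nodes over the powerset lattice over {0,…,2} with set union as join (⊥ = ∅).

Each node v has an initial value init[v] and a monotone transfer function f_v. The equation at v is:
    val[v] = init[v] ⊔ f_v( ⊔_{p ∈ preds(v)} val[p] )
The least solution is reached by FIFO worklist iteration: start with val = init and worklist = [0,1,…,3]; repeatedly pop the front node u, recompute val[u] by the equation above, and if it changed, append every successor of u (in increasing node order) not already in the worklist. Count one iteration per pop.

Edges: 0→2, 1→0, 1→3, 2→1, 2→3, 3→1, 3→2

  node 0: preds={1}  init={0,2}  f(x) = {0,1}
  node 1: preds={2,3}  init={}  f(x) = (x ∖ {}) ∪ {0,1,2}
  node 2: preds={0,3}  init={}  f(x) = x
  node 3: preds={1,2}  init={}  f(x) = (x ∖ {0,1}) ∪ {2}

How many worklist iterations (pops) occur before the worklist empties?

7

Iteration log — 7 steps:
  step 1. node 0  ⊔preds={}  new={0,1,2}  old={0,2}  +wl: 
  step 2. node 1  ⊔preds={}  new={0,1,2}  old={}  +wl: 0
  step 3. node 2  ⊔preds={0,1,2}  new={0,1,2}  old={}  +wl: 1
  step 4. node 3  ⊔preds={0,1,2}  new={2}  old={}  +wl: 2
  step 5. node 0  ⊔preds={0,1,2}  new={0,1,2}  stable
  step 6. node 1  ⊔preds={0,1,2}  new={0,1,2}  stable
  step 7. node 2  ⊔preds={0,1,2}  new={0,1,2}  stable

Least fixpoint reached:
  node 0: {0,1,2}
  node 1: {0,1,2}
  node 2: {0,1,2}
  node 3: {2}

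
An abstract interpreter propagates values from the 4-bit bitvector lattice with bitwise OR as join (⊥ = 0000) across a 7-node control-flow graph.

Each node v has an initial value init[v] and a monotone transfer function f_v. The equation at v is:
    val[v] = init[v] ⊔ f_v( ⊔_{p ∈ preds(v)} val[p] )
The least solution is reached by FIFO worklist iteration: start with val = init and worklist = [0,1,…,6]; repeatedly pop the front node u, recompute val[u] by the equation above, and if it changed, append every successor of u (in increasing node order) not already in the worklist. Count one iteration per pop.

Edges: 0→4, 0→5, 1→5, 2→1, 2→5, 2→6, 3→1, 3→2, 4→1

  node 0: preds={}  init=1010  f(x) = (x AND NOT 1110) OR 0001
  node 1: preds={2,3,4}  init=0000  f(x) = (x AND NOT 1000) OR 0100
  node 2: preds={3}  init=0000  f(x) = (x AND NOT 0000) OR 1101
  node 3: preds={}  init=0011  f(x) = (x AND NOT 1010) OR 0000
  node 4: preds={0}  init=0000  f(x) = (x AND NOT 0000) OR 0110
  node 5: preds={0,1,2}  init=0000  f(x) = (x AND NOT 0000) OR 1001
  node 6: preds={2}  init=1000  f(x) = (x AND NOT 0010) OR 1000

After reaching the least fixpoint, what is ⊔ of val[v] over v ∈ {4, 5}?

Trace (8 dequeues):
  [1] u=0 | in 0000 | out 1011 | prev 1010 | push {}
  [2] u=1 | in 0011 | out 0111 | prev 0000 | push {}
  [3] u=2 | in 0011 | out 1111 | prev 0000 | push {1}
  [4] u=3 | in 0000 | out 0011 | ==
  [5] u=4 | in 1011 | out 1111 | prev 0000 | push {}
  [6] u=5 | in 1111 | out 1111 | prev 0000 | push {}
  [7] u=6 | in 1111 | out 1101 | prev 1000 | push {}
  [8] u=1 | in 1111 | out 0111 | ==

Converged values:
  [0] 1011
  [1] 0111
  [2] 1111
  [3] 0011
  [4] 1111
  [5] 1111
  [6] 1101

1111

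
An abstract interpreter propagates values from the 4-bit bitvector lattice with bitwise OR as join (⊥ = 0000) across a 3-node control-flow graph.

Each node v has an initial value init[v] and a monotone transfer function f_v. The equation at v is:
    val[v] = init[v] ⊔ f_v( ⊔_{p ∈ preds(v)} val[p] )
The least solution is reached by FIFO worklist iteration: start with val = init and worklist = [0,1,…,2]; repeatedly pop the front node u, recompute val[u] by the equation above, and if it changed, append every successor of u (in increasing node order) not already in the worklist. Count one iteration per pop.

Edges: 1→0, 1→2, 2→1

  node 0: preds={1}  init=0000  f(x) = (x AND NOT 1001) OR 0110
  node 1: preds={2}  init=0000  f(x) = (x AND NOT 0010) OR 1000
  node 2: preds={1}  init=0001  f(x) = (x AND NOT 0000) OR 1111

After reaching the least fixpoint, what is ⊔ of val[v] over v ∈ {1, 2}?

1111

Trace (7 dequeues):
  [1] u=0 | in 0000 | out 0110 | prev 0000 | push {}
  [2] u=1 | in 0001 | out 1001 | prev 0000 | push {0}
  [3] u=2 | in 1001 | out 1111 | prev 0001 | push {1}
  [4] u=0 | in 1001 | out 0110 | ==
  [5] u=1 | in 1111 | out 1101 | prev 1001 | push {0,2}
  [6] u=0 | in 1101 | out 0110 | ==
  [7] u=2 | in 1101 | out 1111 | ==

Converged values:
  [0] 0110
  [1] 1101
  [2] 1111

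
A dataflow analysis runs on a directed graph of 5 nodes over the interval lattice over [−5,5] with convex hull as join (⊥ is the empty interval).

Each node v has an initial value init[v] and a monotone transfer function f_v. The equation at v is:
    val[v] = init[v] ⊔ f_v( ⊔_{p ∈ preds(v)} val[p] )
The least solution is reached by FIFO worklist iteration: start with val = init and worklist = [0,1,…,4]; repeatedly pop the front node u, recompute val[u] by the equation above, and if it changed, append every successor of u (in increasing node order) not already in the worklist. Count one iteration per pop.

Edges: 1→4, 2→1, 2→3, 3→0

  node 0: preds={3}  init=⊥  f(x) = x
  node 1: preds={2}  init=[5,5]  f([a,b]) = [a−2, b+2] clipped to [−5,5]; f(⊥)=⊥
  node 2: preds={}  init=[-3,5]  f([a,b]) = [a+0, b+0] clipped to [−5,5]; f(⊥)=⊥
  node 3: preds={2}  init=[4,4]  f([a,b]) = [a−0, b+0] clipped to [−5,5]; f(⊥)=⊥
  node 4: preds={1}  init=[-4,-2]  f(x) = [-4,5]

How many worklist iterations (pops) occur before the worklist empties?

6

Trace (6 dequeues):
  [1] u=0 | in [4,4] | out [4,4] | prev ⊥ | push {}
  [2] u=1 | in [-3,5] | out [-5,5] | prev [5,5] | push {}
  [3] u=2 | in ⊥ | out [-3,5] | ==
  [4] u=3 | in [-3,5] | out [-3,5] | prev [4,4] | push {0}
  [5] u=4 | in [-5,5] | out [-4,5] | prev [-4,-2] | push {}
  [6] u=0 | in [-3,5] | out [-3,5] | prev [4,4] | push {}

Converged values:
  [0] [-3,5]
  [1] [-5,5]
  [2] [-3,5]
  [3] [-3,5]
  [4] [-4,5]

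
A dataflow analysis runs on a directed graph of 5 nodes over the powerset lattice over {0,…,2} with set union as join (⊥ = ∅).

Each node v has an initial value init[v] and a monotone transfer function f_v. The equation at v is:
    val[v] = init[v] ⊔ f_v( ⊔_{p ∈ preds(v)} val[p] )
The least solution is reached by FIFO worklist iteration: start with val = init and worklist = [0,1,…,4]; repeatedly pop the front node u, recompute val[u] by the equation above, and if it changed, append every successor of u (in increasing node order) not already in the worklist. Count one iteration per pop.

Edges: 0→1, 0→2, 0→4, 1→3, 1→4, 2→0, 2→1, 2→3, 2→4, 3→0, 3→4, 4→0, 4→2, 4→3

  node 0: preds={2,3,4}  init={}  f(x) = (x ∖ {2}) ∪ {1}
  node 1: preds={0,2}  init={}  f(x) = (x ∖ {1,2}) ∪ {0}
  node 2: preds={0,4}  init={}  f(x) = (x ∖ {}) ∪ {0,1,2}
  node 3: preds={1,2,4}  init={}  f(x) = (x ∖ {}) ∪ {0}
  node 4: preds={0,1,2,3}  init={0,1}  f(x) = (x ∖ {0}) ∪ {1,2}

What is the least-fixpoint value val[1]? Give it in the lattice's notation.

Worklist (9 pops):
  #1 pop 0: in={0,1} → {0,1} (was {}); enqueue []
  #2 pop 1: in={0,1} → {0} (was {}); enqueue []
  #3 pop 2: in={0,1} → {0,1,2} (was {}); enqueue [0,1]
  #4 pop 3: in={0,1,2} → {0,1,2} (was {}); enqueue []
  #5 pop 4: in={0,1,2} → {0,1,2} (was {0,1}); enqueue [2,3]
  #6 pop 0: in={0,1,2} → {0,1} (no change)
  #7 pop 1: in={0,1,2} → {0} (no change)
  #8 pop 2: in={0,1,2} → {0,1,2} (no change)
  #9 pop 3: in={0,1,2} → {0,1,2} (no change)

Fixpoint:
  val[0] = {0,1}
  val[1] = {0}
  val[2] = {0,1,2}
  val[3] = {0,1,2}
  val[4] = {0,1,2}

{0}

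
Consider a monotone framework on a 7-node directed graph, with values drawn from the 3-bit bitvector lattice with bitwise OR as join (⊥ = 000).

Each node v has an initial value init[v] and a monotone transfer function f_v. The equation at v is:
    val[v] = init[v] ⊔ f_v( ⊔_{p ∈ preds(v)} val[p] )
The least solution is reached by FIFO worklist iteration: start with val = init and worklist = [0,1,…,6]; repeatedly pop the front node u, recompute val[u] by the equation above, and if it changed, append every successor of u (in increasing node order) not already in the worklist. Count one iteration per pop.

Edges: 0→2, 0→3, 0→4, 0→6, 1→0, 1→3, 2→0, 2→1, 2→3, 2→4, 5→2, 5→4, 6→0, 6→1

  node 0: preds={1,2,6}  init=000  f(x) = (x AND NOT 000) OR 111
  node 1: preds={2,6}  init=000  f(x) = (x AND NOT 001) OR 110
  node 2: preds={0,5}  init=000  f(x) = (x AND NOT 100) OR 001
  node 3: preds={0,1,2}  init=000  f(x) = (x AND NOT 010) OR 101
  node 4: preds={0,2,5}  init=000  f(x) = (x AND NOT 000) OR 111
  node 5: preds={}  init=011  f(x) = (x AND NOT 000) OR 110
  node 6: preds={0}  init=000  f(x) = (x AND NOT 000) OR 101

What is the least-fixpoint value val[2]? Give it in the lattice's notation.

011

Worklist (11 pops):
  #1 pop 0: in=000 → 111 (was 000); enqueue []
  #2 pop 1: in=000 → 110 (was 000); enqueue [0]
  #3 pop 2: in=111 → 011 (was 000); enqueue [1]
  #4 pop 3: in=111 → 101 (was 000); enqueue []
  #5 pop 4: in=111 → 111 (was 000); enqueue []
  #6 pop 5: in=000 → 111 (was 011); enqueue [2,4]
  #7 pop 6: in=111 → 111 (was 000); enqueue []
  #8 pop 0: in=111 → 111 (no change)
  #9 pop 1: in=111 → 110 (no change)
  #10 pop 2: in=111 → 011 (no change)
  #11 pop 4: in=111 → 111 (no change)

Fixpoint:
  val[0] = 111
  val[1] = 110
  val[2] = 011
  val[3] = 101
  val[4] = 111
  val[5] = 111
  val[6] = 111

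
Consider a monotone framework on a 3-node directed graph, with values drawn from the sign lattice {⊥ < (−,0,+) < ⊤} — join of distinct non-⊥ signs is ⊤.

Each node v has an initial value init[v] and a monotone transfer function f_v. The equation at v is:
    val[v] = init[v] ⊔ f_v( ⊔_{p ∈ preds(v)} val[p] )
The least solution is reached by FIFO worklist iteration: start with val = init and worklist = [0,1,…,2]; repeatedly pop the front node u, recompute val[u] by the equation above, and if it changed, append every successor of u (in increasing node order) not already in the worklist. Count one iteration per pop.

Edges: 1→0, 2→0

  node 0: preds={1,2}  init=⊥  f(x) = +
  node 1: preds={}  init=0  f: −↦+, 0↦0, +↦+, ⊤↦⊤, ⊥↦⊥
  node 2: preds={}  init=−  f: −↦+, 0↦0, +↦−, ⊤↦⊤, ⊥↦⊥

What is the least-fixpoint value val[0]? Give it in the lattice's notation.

Trace (3 dequeues):
  [1] u=0 | in ⊤ | out + | prev ⊥ | push {}
  [2] u=1 | in ⊥ | out 0 | ==
  [3] u=2 | in ⊥ | out − | ==

Converged values:
  [0] +
  [1] 0
  [2] −

+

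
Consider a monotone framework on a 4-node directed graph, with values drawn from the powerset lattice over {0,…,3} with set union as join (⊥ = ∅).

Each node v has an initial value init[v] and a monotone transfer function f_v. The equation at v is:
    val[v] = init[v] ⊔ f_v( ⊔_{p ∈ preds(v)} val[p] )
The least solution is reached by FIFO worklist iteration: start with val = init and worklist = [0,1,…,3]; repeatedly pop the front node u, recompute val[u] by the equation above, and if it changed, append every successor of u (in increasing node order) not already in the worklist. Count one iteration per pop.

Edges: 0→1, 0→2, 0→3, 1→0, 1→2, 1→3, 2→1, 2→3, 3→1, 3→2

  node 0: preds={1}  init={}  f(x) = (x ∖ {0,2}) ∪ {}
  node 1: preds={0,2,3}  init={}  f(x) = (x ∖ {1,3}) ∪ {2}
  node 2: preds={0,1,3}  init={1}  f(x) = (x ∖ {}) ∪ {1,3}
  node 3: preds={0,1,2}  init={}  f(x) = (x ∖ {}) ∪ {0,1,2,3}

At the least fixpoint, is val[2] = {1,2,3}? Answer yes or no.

Trace (10 dequeues):
  [1] u=0 | in {} | out {} | ==
  [2] u=1 | in {1} | out {2} | prev {} | push {0}
  [3] u=2 | in {2} | out {1,2,3} | prev {1} | push {1}
  [4] u=3 | in {1,2,3} | out {0,1,2,3} | prev {} | push {2}
  [5] u=0 | in {2} | out {} | ==
  [6] u=1 | in {0,1,2,3} | out {0,2} | prev {2} | push {0,3}
  [7] u=2 | in {0,1,2,3} | out {0,1,2,3} | prev {1,2,3} | push {1}
  [8] u=0 | in {0,2} | out {} | ==
  [9] u=3 | in {0,1,2,3} | out {0,1,2,3} | ==
  [10] u=1 | in {0,1,2,3} | out {0,2} | ==

Converged values:
  [0] {}
  [1] {0,2}
  [2] {0,1,2,3}
  [3] {0,1,2,3}

no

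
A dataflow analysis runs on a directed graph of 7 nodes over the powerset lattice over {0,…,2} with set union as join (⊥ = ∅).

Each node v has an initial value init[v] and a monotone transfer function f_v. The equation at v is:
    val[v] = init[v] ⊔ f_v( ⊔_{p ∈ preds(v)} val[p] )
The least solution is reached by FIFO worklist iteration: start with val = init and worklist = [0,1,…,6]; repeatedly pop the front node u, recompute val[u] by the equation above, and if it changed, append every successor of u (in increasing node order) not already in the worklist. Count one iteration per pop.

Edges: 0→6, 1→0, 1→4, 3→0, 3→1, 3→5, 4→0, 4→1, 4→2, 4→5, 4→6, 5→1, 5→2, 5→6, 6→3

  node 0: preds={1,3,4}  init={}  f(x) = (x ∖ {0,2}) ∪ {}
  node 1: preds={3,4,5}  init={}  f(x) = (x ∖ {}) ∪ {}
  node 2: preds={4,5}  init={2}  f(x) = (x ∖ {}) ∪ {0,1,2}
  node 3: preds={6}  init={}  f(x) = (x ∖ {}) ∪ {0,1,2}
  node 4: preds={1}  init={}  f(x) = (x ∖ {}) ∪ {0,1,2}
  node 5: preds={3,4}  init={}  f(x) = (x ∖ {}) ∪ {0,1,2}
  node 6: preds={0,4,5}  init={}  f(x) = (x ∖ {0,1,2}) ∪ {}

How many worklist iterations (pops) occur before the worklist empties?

13

Iteration log — 13 steps:
  step 1. node 0  ⊔preds={}  new={}  stable
  step 2. node 1  ⊔preds={}  new={}  stable
  step 3. node 2  ⊔preds={}  new={0,1,2}  old={2}  +wl: 
  step 4. node 3  ⊔preds={}  new={0,1,2}  old={}  +wl: 0,1
  step 5. node 4  ⊔preds={}  new={0,1,2}  old={}  +wl: 2
  step 6. node 5  ⊔preds={0,1,2}  new={0,1,2}  old={}  +wl: 
  step 7. node 6  ⊔preds={0,1,2}  new={}  stable
  step 8. node 0  ⊔preds={0,1,2}  new={1}  old={}  +wl: 6
  step 9. node 1  ⊔preds={0,1,2}  new={0,1,2}  old={}  +wl: 0,4
  step 10. node 2  ⊔preds={0,1,2}  new={0,1,2}  stable
  step 11. node 6  ⊔preds={0,1,2}  new={}  stable
  step 12. node 0  ⊔preds={0,1,2}  new={1}  stable
  step 13. node 4  ⊔preds={0,1,2}  new={0,1,2}  stable

Least fixpoint reached:
  node 0: {1}
  node 1: {0,1,2}
  node 2: {0,1,2}
  node 3: {0,1,2}
  node 4: {0,1,2}
  node 5: {0,1,2}
  node 6: {}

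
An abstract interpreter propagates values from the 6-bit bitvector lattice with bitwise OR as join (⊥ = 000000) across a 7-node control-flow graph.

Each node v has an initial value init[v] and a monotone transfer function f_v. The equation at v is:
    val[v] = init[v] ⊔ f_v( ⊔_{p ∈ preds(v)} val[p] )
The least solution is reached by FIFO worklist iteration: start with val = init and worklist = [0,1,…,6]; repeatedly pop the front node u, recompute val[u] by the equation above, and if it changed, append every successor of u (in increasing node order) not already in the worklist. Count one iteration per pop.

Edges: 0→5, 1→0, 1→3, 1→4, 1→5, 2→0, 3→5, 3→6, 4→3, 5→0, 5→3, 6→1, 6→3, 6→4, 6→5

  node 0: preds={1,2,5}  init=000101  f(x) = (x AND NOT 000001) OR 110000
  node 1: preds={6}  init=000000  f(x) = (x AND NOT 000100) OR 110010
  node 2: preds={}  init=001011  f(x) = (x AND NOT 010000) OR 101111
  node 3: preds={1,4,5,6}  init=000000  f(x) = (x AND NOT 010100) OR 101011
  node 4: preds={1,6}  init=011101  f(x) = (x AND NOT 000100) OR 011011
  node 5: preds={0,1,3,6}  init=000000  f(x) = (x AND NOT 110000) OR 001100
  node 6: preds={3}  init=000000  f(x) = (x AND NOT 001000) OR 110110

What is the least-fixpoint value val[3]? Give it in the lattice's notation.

Iteration log — 14 steps:
  step 1. node 0  ⊔preds=001011  new=111111  old=000101  +wl: 
  step 2. node 1  ⊔preds=000000  new=110010  old=000000  +wl: 0
  step 3. node 2  ⊔preds=000000  new=101111  old=001011  +wl: 
  step 4. node 3  ⊔preds=111111  new=101011  old=000000  +wl: 
  step 5. node 4  ⊔preds=110010  new=111111  old=011101  +wl: 3
  step 6. node 5  ⊔preds=111111  new=001111  old=000000  +wl: 
  step 7. node 6  ⊔preds=101011  new=110111  old=000000  +wl: 1,4,5
  step 8. node 0  ⊔preds=111111  new=111111  stable
  step 9. node 3  ⊔preds=111111  new=101011  stable
  step 10. node 1  ⊔preds=110111  new=110011  old=110010  +wl: 0,3
  step 11. node 4  ⊔preds=110111  new=111111  stable
  step 12. node 5  ⊔preds=111111  new=001111  stable
  step 13. node 0  ⊔preds=111111  new=111111  stable
  step 14. node 3  ⊔preds=111111  new=101011  stable

Least fixpoint reached:
  node 0: 111111
  node 1: 110011
  node 2: 101111
  node 3: 101011
  node 4: 111111
  node 5: 001111
  node 6: 110111

101011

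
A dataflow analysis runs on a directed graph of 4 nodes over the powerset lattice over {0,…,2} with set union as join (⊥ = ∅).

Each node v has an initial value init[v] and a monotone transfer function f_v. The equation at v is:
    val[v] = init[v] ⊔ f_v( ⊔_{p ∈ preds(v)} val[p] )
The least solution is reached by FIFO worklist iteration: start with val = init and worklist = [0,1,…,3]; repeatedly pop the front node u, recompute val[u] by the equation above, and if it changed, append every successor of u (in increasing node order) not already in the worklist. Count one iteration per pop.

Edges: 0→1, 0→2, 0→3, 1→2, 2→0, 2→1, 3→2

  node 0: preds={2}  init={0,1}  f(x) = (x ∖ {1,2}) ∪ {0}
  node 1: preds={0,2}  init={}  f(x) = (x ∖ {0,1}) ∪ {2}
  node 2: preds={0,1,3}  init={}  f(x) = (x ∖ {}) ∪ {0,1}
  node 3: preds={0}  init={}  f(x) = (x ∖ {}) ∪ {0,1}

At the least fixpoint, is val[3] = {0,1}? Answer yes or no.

Trace (7 dequeues):
  [1] u=0 | in {} | out {0,1} | ==
  [2] u=1 | in {0,1} | out {2} | prev {} | push {}
  [3] u=2 | in {0,1,2} | out {0,1,2} | prev {} | push {0,1}
  [4] u=3 | in {0,1} | out {0,1} | prev {} | push {2}
  [5] u=0 | in {0,1,2} | out {0,1} | ==
  [6] u=1 | in {0,1,2} | out {2} | ==
  [7] u=2 | in {0,1,2} | out {0,1,2} | ==

Converged values:
  [0] {0,1}
  [1] {2}
  [2] {0,1,2}
  [3] {0,1}

yes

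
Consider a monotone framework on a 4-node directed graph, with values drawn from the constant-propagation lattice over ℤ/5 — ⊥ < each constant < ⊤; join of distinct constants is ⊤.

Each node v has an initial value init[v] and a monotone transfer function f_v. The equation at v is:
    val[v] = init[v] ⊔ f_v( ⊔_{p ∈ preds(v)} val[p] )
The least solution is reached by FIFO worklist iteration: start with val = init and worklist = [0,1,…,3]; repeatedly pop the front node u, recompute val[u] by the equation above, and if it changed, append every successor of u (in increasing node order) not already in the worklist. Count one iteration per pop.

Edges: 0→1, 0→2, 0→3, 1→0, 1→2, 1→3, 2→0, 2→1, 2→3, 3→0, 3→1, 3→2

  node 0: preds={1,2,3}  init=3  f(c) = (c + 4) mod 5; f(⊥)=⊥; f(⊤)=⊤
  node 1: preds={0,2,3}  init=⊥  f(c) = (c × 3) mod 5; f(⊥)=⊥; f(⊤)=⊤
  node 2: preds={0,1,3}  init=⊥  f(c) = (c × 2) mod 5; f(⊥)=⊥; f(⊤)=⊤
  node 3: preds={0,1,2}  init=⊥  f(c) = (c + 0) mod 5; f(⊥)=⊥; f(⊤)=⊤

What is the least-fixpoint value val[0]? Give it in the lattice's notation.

Iteration log — 9 steps:
  step 1. node 0  ⊔preds=⊥  new=3  stable
  step 2. node 1  ⊔preds=3  new=4  old=⊥  +wl: 0
  step 3. node 2  ⊔preds=⊤  new=⊤  old=⊥  +wl: 1
  step 4. node 3  ⊔preds=⊤  new=⊤  old=⊥  +wl: 2
  step 5. node 0  ⊔preds=⊤  new=⊤  old=3  +wl: 3
  step 6. node 1  ⊔preds=⊤  new=⊤  old=4  +wl: 0
  step 7. node 2  ⊔preds=⊤  new=⊤  stable
  step 8. node 3  ⊔preds=⊤  new=⊤  stable
  step 9. node 0  ⊔preds=⊤  new=⊤  stable

Least fixpoint reached:
  node 0: ⊤
  node 1: ⊤
  node 2: ⊤
  node 3: ⊤

⊤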